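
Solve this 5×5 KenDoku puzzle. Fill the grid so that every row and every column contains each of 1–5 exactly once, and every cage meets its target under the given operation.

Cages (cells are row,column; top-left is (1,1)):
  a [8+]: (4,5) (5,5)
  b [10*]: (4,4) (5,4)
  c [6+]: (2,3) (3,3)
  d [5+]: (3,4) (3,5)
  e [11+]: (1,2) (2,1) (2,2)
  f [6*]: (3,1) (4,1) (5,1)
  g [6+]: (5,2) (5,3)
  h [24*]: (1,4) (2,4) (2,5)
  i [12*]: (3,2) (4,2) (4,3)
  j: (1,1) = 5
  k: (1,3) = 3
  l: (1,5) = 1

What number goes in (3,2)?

3

J is a freebie; hence (1,1) = 5.
Cage k is a single given cell, so (1,3) = 3.
L is a freebie; hence (1,5) = 1.
Row 2 needs a 1, and only (2,3) is open for it.
The two cells of cage c must have sum 6, leaving (3,3) = 5.
Row 2 needs a 5, and only (2,2) is open for it.
Row 3 needs a 4, and only (3,5) is open for it.
The two cells of cage d must have sum 5, so (3,4) = 1.
In row 4, 4 can only go at (4,3), so (4,3) = 4.
Cage i needs product 12, so (3,2) = 3.
The 3 cells of cage i must have product 12; hence (4,2) = 1.
Cage g needs two cells with sum 6, leaving (5,2) = 4.
4 is placed in column 3, so (5,3) = 2.
2 is placed in row 5, leaving (5,4) = 5.
5 is placed in row 5, so (5,5) = 3.
Column 2 now contains 4, which forces (1,2) = 2.
Cage h has product 24, so (1,4) = 4.
The 3 cells of cage e must have sum 11, leaving (2,1) = 4.
The 3 cells of cage h must have product 24, leaving (2,4) = 3.
Column 5 already has 3; hence (2,5) = 2.
Row 3 now contains 3, so (3,1) = 2.
Cage f needs product 6, leaving (4,1) = 3.
5 is placed in column 4, leaving (4,4) = 2.
Column 5 already has 3, leaving (4,5) = 5.
Row 5 already has 3; hence (5,1) = 1.
The full grid is 5 2 3 4 1 / 4 5 1 3 2 / 2 3 5 1 4 / 3 1 4 2 5 / 1 4 2 5 3.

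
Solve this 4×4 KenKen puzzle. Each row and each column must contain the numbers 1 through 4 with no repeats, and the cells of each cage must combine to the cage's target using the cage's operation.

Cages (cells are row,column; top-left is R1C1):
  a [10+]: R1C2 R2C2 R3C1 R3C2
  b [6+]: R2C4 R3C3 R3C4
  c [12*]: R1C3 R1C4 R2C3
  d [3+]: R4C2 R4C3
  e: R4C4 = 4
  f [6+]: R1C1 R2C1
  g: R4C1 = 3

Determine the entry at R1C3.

Cage g is a single given cell, which forces R4C1 = 3.
Cage e is a single given cell, which forces R4C4 = 4.
Column 1 needs a 1, and only R3C1 is open for it.
Cage b has sum 6, leaving R2C4 = 1.
Row 1 needs a 1, and only R1C3 is open for it.
Cage c needs product 12, which forces R1C4 = 3.
Cage c has product 12, leaving R2C3 = 4.
Column 4 now contains 3, leaving R3C4 = 2.
Cage d's pair has sum 3, leaving R4C2 = 1.
Column 3 now contains 1, so R4C3 = 2.
Cage f needs two cells with sum 6; hence R1C1 = 4.
Row 1 now contains 4; hence R1C2 = 2.
Row 2 now contains 4; hence R2C1 = 2.
Column 2 already has 2, so R2C2 = 3.
Column 2 already has 3, which forces R3C2 = 4.
Row 3 now contains 2, leaving R3C3 = 3.
Completed grid: 4 2 1 3 / 2 3 4 1 / 1 4 3 2 / 3 1 2 4.

1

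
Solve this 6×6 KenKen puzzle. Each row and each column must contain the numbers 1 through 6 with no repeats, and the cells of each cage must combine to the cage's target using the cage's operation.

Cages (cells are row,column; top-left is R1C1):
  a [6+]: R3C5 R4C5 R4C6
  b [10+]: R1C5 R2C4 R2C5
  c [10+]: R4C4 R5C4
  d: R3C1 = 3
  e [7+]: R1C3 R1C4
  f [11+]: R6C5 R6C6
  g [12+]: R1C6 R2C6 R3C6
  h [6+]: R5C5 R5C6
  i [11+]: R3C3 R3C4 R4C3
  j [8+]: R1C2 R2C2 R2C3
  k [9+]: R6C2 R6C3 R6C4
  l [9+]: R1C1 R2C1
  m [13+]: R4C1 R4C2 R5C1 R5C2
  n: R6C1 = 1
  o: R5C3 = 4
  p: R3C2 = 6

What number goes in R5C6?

D is a freebie, which forces R3C1 = 3.
P is a freebie, leaving R3C2 = 6.
Cage o is a single given cell, which forces R5C3 = 4.
Row 5 already has 4, leaving R5C4 = 6.
Cage n is given; hence R6C1 = 1.
6 is placed in column 4, leaving R4C4 = 4.
Cage i needs sum 11, leaving R3C3 = 1.
Column 4 now contains 4, leaving R3C4 = 5.
1 is placed in row 3, which forces R3C5 = 2.
Row 3 already has 2, which forces R3C6 = 4.
The 3 cells of cage i must have sum 11, so R4C3 = 5.
The 3 cells of cage k must have sum 9, leaving R6C2 = 4.
The two cells of cage e must have sum 7; hence R1C3 = 6.
Cage e's pair has sum 7; hence R1C4 = 1.
Cage m has sum 13; hence R4C1 = 6.
Cage m has sum 13, leaving R4C2 = 2.
Cage m has sum 13; hence R5C1 = 2.
Cage m needs sum 13, leaving R5C2 = 3.
3 is placed in column 2, leaving R1C2 = 5.
5 is placed in row 1; hence R1C5 = 3.
Row 1 now contains 3, so R1C6 = 2.
Cage j has sum 8; hence R2C2 = 1.
Cage j has sum 8, leaving R2C3 = 2.
Row 2 already has 2; hence R2C4 = 3.
Column 5 already has 3, which forces R4C5 = 1.
Row 4 now contains 1; hence R4C6 = 3.
Column 5 already has 1, so R5C5 = 5.
5 is placed in row 5, which forces R5C6 = 1.
Column 3 already has 2, leaving R6C3 = 3.
Column 4 now contains 3, leaving R6C4 = 2.
Column 5 already has 5, so R6C5 = 6.
Row 6 now contains 6; hence R6C6 = 5.
5 is placed in row 1, so R1C1 = 4.
Cage l's pair has sum 9, leaving R2C1 = 5.
Column 5 already has 5, leaving R2C5 = 4.
5 is placed in column 6, leaving R2C6 = 6.
Completed grid: 4 5 6 1 3 2 / 5 1 2 3 4 6 / 3 6 1 5 2 4 / 6 2 5 4 1 3 / 2 3 4 6 5 1 / 1 4 3 2 6 5.

1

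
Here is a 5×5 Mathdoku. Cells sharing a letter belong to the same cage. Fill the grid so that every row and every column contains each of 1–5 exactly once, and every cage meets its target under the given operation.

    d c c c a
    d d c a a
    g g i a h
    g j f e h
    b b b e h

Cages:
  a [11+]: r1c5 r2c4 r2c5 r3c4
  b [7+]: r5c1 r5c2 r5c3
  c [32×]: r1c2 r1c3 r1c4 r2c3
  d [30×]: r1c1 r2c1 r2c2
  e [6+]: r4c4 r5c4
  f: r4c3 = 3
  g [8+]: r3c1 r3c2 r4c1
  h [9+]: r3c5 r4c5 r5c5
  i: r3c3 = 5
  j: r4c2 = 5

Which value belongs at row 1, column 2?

1

Cage c has product 32; hence r2c3 = 4.
Cage i is a single given cell, so r3c3 = 5.
Cage j is a single given cell, so r4c2 = 5.
Cage f is a single given cell; hence r4c3 = 3.
The only place for 3 in row 5 is r5c5.
The only place for 3 in row 1 is r1c1.
The 3 cells of cage d must have product 30, which forces r2c1 = 5.
The 3 cells of cage d must have product 30; hence r2c2 = 2.
Row 2 now contains 2, leaving r2c5 = 1.
Column 2 already has 2, so r3c2 = 3.
Cage a needs sum 11; hence r1c5 = 5.
Row 2 already has 1, leaving r2c4 = 3.
Cage a has sum 11, leaving r3c4 = 2.
Row 3 already has 2; hence r3c5 = 4.
Column 5 already has 4, which forces r4c5 = 2.
Cage c has product 32, so r1c3 = 2.
Row 3 already has 4; hence r3c1 = 1.
Cage g needs sum 8, leaving r4c1 = 4.
Cage e's pair has sum 6, so r4c4 = 1.
Column 1 now contains 4, leaving r5c1 = 2.
2 is placed in column 3, leaving r5c3 = 1.
Cage e needs two cells with sum 6, which forces r5c4 = 5.
The 4 cells of cage c must have product 32; hence r1c2 = 1.
Column 4 now contains 1, leaving r1c4 = 4.
1 is placed in row 5; hence r5c2 = 4.
Filled in: 3 1 2 4 5 / 5 2 4 3 1 / 1 3 5 2 4 / 4 5 3 1 2 / 2 4 1 5 3.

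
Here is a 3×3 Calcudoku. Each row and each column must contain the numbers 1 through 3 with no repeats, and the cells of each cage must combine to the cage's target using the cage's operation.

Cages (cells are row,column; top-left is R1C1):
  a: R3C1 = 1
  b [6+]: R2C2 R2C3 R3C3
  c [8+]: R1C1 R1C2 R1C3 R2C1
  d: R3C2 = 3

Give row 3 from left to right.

The 4 cells of cage c must have sum 8, leaving R2C1 = 2.
Cage a is given; hence R3C1 = 1.
Cage d is given; hence R3C2 = 3.
Row 3 already has 3, leaving R3C3 = 2.
Column 1 now contains 1, leaving R1C1 = 3.
The 4 cells of cage c must have sum 8, which forces R1C2 = 2.
Cage c has sum 8; hence R1C3 = 1.
Column 2 now contains 3, so R2C2 = 1.
The 3 cells of cage b must have sum 6, leaving R2C3 = 3.
The full grid is 3 2 1 / 2 1 3 / 1 3 2.

1 3 2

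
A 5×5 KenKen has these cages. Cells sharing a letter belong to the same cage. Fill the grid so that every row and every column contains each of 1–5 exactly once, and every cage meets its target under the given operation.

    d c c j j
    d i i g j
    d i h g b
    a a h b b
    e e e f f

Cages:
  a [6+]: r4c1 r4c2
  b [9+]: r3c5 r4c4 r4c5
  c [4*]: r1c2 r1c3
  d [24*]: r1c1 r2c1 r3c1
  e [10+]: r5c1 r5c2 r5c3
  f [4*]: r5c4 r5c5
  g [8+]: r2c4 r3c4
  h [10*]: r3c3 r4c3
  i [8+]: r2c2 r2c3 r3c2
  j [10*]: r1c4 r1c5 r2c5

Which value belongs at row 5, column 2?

2

In row 1, 3 can only go at r1c1, so r1c1 = 3.
Cage j needs product 10, which forces r2c5 = 1.
1 is placed in column 5, so r5c5 = 4.
4 is placed in row 5, which forces r5c4 = 1.
The only place for 1 in row 3 is r3c2.
Column 2 already has 1, leaving r1c2 = 4.
The two cells of cage c must have product 4, which forces r1c3 = 1.
In row 3, 4 can only go at r3c1, so r3c1 = 4.
4 is placed in column 1; hence r2c1 = 2.
4 is placed in column 1, leaving r4c1 = 1.
Cage a needs two cells with sum 6, leaving r4c2 = 5.
Row 4 now contains 5, leaving r4c3 = 2.
Row 4 already has 2, leaving r4c4 = 4.
Row 4 already has 2, so r4c5 = 3.
Column 1 already has 2, so r5c1 = 5.
Row 5 now contains 5; hence r5c3 = 3.
5 is placed in column 2, so r2c2 = 3.
Cage i needs sum 8, leaving r2c3 = 4.
Row 2 now contains 3, which forces r2c4 = 5.
Column 3 already has 2, so r3c3 = 5.
Column 4 already has 5; hence r3c4 = 3.
Column 5 now contains 3, so r3c5 = 2.
3 is placed in row 5, which forces r5c2 = 2.
Column 4 already has 5, so r1c4 = 2.
Column 5 now contains 2; hence r1c5 = 5.
The full grid is 3 4 1 2 5 / 2 3 4 5 1 / 4 1 5 3 2 / 1 5 2 4 3 / 5 2 3 1 4.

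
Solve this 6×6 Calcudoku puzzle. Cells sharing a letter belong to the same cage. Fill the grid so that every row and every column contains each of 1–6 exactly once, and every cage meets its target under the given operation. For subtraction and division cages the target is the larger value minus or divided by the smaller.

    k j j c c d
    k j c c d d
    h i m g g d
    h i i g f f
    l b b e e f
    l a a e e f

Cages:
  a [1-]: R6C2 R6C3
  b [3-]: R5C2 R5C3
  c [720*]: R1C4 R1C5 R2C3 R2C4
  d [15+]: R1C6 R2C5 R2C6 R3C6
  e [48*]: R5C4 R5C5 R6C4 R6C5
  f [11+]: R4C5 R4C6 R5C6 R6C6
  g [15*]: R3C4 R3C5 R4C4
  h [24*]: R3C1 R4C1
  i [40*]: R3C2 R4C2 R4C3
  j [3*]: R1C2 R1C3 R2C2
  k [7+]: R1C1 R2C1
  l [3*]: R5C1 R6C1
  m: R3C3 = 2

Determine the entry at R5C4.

2

The 3 cells of cage j must have product 3, leaving R1C2 = 3.
Cage j needs product 3, which forces R1C3 = 1.
Cage j has product 3, leaving R2C2 = 1.
Cage m is a single given cell, which forces R3C3 = 2.
Cage i needs product 40; hence R4C2 = 2.
Column 2 already has 2; hence R5C2 = 6.
The two cells of cage b must have difference 3, which forces R5C3 = 3.
Row 5 already has 3, which forces R5C1 = 1.
Cage l's pair has product 3; hence R6C1 = 3.
In row 4, 6 can only go at R4C1, so R4C1 = 6.
Column 1 now contains 6, so R3C1 = 4.
Row 3 now contains 4, which forces R3C2 = 5.
Column 2 already has 5; hence R6C2 = 4.
The 3 cells of cage i must have product 40, which forces R4C3 = 4.
Cage g has product 15; hence R4C4 = 5.
The two cells of cage a must have difference 1, which forces R6C3 = 5.
Cage c has product 720, which forces R1C4 = 6.
The 4 cells of cage c must have product 720, leaving R1C5 = 5.
5 is placed in column 3, which forces R2C3 = 6.
Cage c has product 720, leaving R2C4 = 4.
Column 4 now contains 4, so R5C4 = 2.
2 is placed in row 5; hence R5C5 = 4.
The 4 cells of cage f must have sum 11, which forces R5C6 = 5.
Column 4 already has 6; hence R6C4 = 1.
Row 6 now contains 1, leaving R6C5 = 6.
The 4 cells of cage f must have sum 11, so R6C6 = 2.
5 is placed in row 1, which forces R1C1 = 2.
2 is placed in column 6; hence R1C6 = 4.
Cage k needs two cells with sum 7, leaving R2C1 = 5.
Cage d needs sum 15; hence R2C5 = 2.
2 is placed in column 6, leaving R2C6 = 3.
Column 4 already has 1; hence R3C4 = 3.
Cage g has product 15, which forces R3C5 = 1.
Cage d has sum 15, leaving R3C6 = 6.
Column 5 now contains 1, which forces R4C5 = 3.
Column 6 now contains 3, which forces R4C6 = 1.
Completed grid: 2 3 1 6 5 4 / 5 1 6 4 2 3 / 4 5 2 3 1 6 / 6 2 4 5 3 1 / 1 6 3 2 4 5 / 3 4 5 1 6 2.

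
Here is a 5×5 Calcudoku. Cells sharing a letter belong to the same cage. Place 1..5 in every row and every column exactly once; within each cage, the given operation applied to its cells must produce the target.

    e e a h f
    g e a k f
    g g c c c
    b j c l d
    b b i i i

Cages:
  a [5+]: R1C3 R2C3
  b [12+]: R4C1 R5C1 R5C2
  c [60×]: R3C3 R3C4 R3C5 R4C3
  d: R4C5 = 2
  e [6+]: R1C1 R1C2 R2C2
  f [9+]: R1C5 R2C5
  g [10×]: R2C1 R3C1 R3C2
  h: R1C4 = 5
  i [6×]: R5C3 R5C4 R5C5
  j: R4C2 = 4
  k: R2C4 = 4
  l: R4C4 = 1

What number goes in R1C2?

Cage h is a single given cell, so R1C4 = 5.
5 is placed in row 1, so R1C5 = 4.
Cage k is a single given cell, leaving R2C4 = 4.
4 is placed in column 5; hence R2C5 = 5.
J is a freebie, leaving R4C2 = 4.
Cage l is a single given cell; hence R4C4 = 1.
Cage d is a single given cell; hence R4C5 = 2.
Cage c has product 60, leaving R3C3 = 4.
Cage c has product 60, leaving R3C4 = 3.
Cage c has product 60, so R3C5 = 1.
Cage c needs product 60, so R4C3 = 5.
Column 4 now contains 3, so R5C4 = 2.
1 is placed in column 5, which forces R5C5 = 3.
Cage g needs product 10, which forces R2C1 = 1.
Row 4 already has 5; hence R4C1 = 3.
Row 5 already has 2; hence R5C1 = 4.
Row 5 now contains 3; hence R5C2 = 5.
Row 5 now contains 3, which forces R5C3 = 1.
Column 1 already has 3; hence R1C1 = 2.
Cage e needs sum 6, which forces R1C2 = 1.
2 is placed in row 1, leaving R1C3 = 3.
The 3 cells of cage e must have sum 6; hence R2C2 = 3.
Column 3 already has 3, leaving R2C3 = 2.
Cage g has product 10; hence R3C1 = 5.
Column 2 now contains 5, leaving R3C2 = 2.
The full grid is 2 1 3 5 4 / 1 3 2 4 5 / 5 2 4 3 1 / 3 4 5 1 2 / 4 5 1 2 3.

1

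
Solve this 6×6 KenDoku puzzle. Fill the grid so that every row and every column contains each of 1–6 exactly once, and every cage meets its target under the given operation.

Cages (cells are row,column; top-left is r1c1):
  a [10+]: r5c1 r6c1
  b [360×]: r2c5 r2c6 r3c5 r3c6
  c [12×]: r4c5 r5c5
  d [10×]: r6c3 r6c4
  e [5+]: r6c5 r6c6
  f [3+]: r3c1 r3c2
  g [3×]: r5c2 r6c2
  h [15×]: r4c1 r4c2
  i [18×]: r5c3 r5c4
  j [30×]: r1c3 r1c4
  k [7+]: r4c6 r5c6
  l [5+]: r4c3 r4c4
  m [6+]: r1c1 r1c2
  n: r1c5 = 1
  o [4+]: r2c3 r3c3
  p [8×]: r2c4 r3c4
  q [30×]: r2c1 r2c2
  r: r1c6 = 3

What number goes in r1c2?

N is a freebie, so r1c5 = 1.
R is a freebie, leaving r1c6 = 3.
Row 2 needs a 1, and only r2c3 is open for it.
1 is placed in column 3, leaving r3c3 = 3.
3 is placed in column 3, leaving r5c3 = 6.
Row 5 already has 6, which forces r5c4 = 3.
Column 3 now contains 6, leaving r1c3 = 5.
Cage j's pair has product 30; hence r1c4 = 6.
Cage l's pair has sum 5; hence r4c3 = 4.
The two cells of cage l must have sum 5; hence r4c4 = 1.
Row 5 already has 6, so r5c1 = 4.
3 is placed in row 5, so r5c2 = 1.
Row 5 now contains 4, leaving r5c5 = 2.
Row 5 already has 2, leaving r5c6 = 5.
Cage a needs two cells with sum 10, so r6c1 = 6.
Cage g needs two cells with product 3; hence r6c2 = 3.
Column 3 already has 5, leaving r6c3 = 2.
2 is placed in row 6, so r6c4 = 5.
Row 6 now contains 3, which forces r6c5 = 4.
2 is placed in row 6, leaving r6c6 = 1.
Column 1 already has 4; hence r1c1 = 2.
The two cells of cage m must have sum 6, leaving r1c2 = 4.
Column 1 already has 6, so r2c1 = 5.
The two cells of cage q must have product 30, so r2c2 = 6.
Row 2 already has 6, leaving r2c5 = 3.
The two cells of cage f must have sum 3, so r3c1 = 1.
1 is placed in column 2, which forces r3c2 = 2.
Row 3 now contains 2; hence r3c4 = 4.
Row 3 already has 4, so r3c6 = 6.
Cage h needs two cells with product 15, leaving r4c1 = 3.
3 is placed in column 2, which forces r4c2 = 5.
Cage c's pair has product 12, which forces r4c5 = 6.
Cage k needs two cells with sum 7; hence r4c6 = 2.
Column 4 now contains 4, which forces r2c4 = 2.
Column 6 already has 2, leaving r2c6 = 4.
Row 3 now contains 6, which forces r3c5 = 5.
Filled in: 2 4 5 6 1 3 / 5 6 1 2 3 4 / 1 2 3 4 5 6 / 3 5 4 1 6 2 / 4 1 6 3 2 5 / 6 3 2 5 4 1.

4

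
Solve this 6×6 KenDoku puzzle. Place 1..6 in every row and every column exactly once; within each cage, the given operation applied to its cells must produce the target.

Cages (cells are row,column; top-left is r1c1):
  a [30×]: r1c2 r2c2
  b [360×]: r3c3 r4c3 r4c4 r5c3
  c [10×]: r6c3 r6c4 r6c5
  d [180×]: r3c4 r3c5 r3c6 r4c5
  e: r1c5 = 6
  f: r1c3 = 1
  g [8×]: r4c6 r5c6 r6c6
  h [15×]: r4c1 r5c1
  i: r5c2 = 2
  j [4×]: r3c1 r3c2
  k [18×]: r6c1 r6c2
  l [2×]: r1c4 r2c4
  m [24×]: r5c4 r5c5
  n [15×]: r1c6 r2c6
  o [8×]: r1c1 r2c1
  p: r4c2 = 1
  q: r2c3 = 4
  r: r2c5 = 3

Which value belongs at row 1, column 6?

3

F is a freebie, so r1c3 = 1.
Row 1 already has 1, which forces r1c4 = 2.
Cage e is a single given cell, which forces r1c5 = 6.
Q is a freebie, leaving r2c3 = 4.
Column 4 now contains 2, so r2c4 = 1.
Cage r is given; hence r2c5 = 3.
3 is placed in row 2, so r2c6 = 5.
P is a freebie, leaving r4c2 = 1.
Cage i is a single given cell; hence r5c2 = 2.
6 is placed in column 5; hence r5c5 = 4.
Row 5 already has 4, leaving r5c6 = 1.
Column 4 already has 1, which forces r6c4 = 5.
Row 1 already has 2, so r1c1 = 4.
Row 1 already has 6; hence r1c2 = 5.
Column 6 now contains 5, so r1c6 = 3.
Row 2 already has 4, which forces r2c1 = 2.
5 is placed in row 2, so r2c2 = 6.
Cage j needs two cells with product 4; hence r3c1 = 1.
1 is placed in column 2; hence r3c2 = 4.
3 is placed in column 6, which forces r3c6 = 6.
Row 5 already has 4, leaving r5c4 = 6.
6 is placed in column 2, so r6c2 = 3.
Row 6 now contains 5, leaving r6c3 = 2.
Cage c needs product 10, so r6c5 = 1.
Row 6 now contains 2, which forces r6c6 = 4.
Row 3 now contains 6, leaving r3c4 = 3.
Cage b has product 360, leaving r4c3 = 6.
6 is placed in column 4, leaving r4c4 = 4.
Column 6 now contains 4; hence r4c6 = 2.
Row 6 now contains 3, leaving r6c1 = 6.
Row 3 now contains 3; hence r3c3 = 5.
Cage d needs product 180, which forces r3c5 = 2.
2 is placed in row 4; hence r4c5 = 5.
The 4 cells of cage b must have product 360; hence r5c3 = 3.
Row 4 already has 5; hence r4c1 = 3.
3 is placed in row 5, which forces r5c1 = 5.
Completed grid: 4 5 1 2 6 3 / 2 6 4 1 3 5 / 1 4 5 3 2 6 / 3 1 6 4 5 2 / 5 2 3 6 4 1 / 6 3 2 5 1 4.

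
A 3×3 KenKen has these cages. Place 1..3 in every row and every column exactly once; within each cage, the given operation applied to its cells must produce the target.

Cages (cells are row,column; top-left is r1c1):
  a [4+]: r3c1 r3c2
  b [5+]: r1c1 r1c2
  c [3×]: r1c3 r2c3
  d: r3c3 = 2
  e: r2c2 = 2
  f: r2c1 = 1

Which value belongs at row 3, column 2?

1

Cage f is a single given cell, which forces r2c1 = 1.
Cage e is given; hence r2c2 = 2.
Row 2 now contains 1, leaving r2c3 = 3.
Column 1 already has 1; hence r3c1 = 3.
Row 3 already has 3; hence r3c2 = 1.
Cage d is a single given cell; hence r3c3 = 2.
3 is placed in column 1, so r1c1 = 2.
Column 2 now contains 2, leaving r1c2 = 3.
Column 3 now contains 3; hence r1c3 = 1.
The full grid is 2 3 1 / 1 2 3 / 3 1 2.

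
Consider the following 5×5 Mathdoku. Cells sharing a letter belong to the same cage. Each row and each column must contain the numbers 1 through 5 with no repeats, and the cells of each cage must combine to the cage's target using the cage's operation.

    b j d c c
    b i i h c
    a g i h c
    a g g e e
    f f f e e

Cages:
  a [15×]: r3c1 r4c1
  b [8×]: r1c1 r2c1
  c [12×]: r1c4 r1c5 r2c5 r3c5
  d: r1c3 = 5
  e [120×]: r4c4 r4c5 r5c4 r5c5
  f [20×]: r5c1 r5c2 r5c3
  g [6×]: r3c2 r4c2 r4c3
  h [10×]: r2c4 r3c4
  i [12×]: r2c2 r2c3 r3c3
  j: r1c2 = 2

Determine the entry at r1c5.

3

Cage j is given, so r1c2 = 2.
Cage d is a single given cell, leaving r1c3 = 5.
Row 1 now contains 2, so r1c4 = 1.
Row 1 now contains 2; hence r1c1 = 4.
Row 1 already has 4; hence r1c5 = 3.
The two cells of cage b must have product 8, which forces r2c1 = 2.
2 is placed in row 2, so r2c4 = 5.
5 is placed in column 4, which forces r3c4 = 2.
Cage g has product 6, leaving r4c3 = 2.
Cage e needs product 120, leaving r4c5 = 5.
Cage e needs product 120, so r5c5 = 2.
The two cells of cage a must have product 15, leaving r3c1 = 5.
Row 4 now contains 5, which forces r4c1 = 3.
Row 4 already has 3, leaving r4c2 = 1.
Row 4 already has 3; hence r4c4 = 4.
Column 1 now contains 5; hence r5c1 = 1.
1 is placed in row 5; hence r5c3 = 4.
4 is placed in column 4, so r5c4 = 3.
Cage i has product 12, so r2c2 = 4.
Row 2 already has 4, which forces r2c5 = 1.
1 is placed in column 2, so r3c2 = 3.
Row 3 now contains 3, which forces r3c3 = 1.
1 is placed in column 5; hence r3c5 = 4.
4 is placed in row 5, leaving r5c2 = 5.
Row 2 now contains 1, leaving r2c3 = 3.
The full grid is 4 2 5 1 3 / 2 4 3 5 1 / 5 3 1 2 4 / 3 1 2 4 5 / 1 5 4 3 2.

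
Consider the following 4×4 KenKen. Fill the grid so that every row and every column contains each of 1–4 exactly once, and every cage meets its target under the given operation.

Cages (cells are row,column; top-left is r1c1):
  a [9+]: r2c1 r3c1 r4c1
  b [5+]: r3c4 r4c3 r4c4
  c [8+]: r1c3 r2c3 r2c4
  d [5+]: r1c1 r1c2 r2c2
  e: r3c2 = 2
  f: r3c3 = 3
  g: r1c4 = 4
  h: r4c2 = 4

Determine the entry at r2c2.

1

Cage g is a single given cell, leaving r1c4 = 4.
Cage e is a single given cell, which forces r3c2 = 2.
Cage f is a single given cell, leaving r3c3 = 3.
2 is placed in row 3, so r3c4 = 1.
Cage h is given, which forces r4c2 = 4.
Column 4 already has 1; hence r4c4 = 3.
The 3 cells of cage d must have sum 5, leaving r1c1 = 1.
Cage d has sum 5, which forces r1c2 = 3.
The 3 cells of cage c must have sum 8, leaving r1c3 = 2.
Cage a has sum 9, so r2c1 = 3.
Column 2 already has 2; hence r2c2 = 1.
Cage c has sum 8, so r2c3 = 4.
3 is placed in column 4; hence r2c4 = 2.
3 is placed in row 3, which forces r3c1 = 4.
Row 4 already has 3, leaving r4c1 = 2.
Cage b needs sum 5; hence r4c3 = 1.
Completed grid: 1 3 2 4 / 3 1 4 2 / 4 2 3 1 / 2 4 1 3.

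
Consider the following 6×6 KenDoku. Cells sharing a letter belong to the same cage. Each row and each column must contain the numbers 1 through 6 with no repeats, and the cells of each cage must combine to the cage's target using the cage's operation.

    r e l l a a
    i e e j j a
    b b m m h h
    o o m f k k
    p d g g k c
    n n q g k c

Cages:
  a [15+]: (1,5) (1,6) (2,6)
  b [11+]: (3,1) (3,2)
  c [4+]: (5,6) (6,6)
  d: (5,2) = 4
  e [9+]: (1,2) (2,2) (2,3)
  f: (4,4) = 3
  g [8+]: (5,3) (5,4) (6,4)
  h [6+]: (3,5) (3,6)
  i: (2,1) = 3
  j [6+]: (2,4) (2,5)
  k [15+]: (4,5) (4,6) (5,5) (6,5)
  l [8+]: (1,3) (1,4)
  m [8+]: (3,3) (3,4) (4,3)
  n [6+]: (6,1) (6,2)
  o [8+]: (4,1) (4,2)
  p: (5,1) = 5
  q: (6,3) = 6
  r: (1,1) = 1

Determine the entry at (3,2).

5

Cage r is a single given cell, which forces (1,1) = 1.
Cage i is a single given cell; hence (2,1) = 3.
Cage f is given, leaving (4,4) = 3.
P is a freebie, leaving (5,1) = 5.
Cage d is a single given cell, which forces (5,2) = 4.
Cage q is given, which forces (6,3) = 6.
Column 1 now contains 5, leaving (3,1) = 6.
Cage b's pair has sum 11, which forces (3,2) = 5.
Column 1 already has 6, so (4,1) = 2.
Row 4 now contains 2, so (4,2) = 6.
The two cells of cage n must have sum 6, leaving (6,1) = 4.
Cage n needs two cells with sum 6, which forces (6,2) = 2.
Column 2 now contains 2, leaving (1,2) = 3.
Row 1 now contains 3, so (1,3) = 2.
Column 2 now contains 2, so (2,2) = 1.
Cage e needs sum 9; hence (2,3) = 5.
Column 3 now contains 2, so (5,3) = 1.
Row 5 now contains 1, so (5,5) = 6.
Row 5 now contains 1, which forces (5,6) = 3.
Column 6 already has 3; hence (6,6) = 1.
Cage l's pair has sum 8, leaving (1,4) = 6.
Column 3 already has 1, so (3,3) = 3.
Cage m has sum 8, so (3,4) = 1.
Column 3 already has 1, so (4,3) = 4.
Cage k needs sum 15, so (4,5) = 1.
Column 6 now contains 1, which forces (4,6) = 5.
6 is placed in row 5, leaving (5,4) = 2.
1 is placed in row 6, so (6,4) = 5.
Cage k has sum 15, leaving (6,5) = 3.
Cage a has sum 15; hence (1,5) = 5.
5 is placed in column 6, which forces (1,6) = 4.
Column 4 now contains 2, so (2,4) = 4.
The two cells of cage j must have sum 6, which forces (2,5) = 2.
Cage a needs sum 15, so (2,6) = 6.
Column 5 now contains 2, which forces (3,5) = 4.
Column 6 already has 4, so (3,6) = 2.
Filled in: 1 3 2 6 5 4 / 3 1 5 4 2 6 / 6 5 3 1 4 2 / 2 6 4 3 1 5 / 5 4 1 2 6 3 / 4 2 6 5 3 1.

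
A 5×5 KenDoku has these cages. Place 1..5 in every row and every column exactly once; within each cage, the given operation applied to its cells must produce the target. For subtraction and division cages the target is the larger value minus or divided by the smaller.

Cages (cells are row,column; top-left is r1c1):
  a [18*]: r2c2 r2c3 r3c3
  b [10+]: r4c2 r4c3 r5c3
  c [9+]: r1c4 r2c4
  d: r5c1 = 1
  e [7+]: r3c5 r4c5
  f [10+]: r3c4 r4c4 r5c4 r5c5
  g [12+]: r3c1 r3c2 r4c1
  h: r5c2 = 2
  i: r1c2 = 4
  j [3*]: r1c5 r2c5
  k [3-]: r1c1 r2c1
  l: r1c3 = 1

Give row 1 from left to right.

I is a freebie, so r1c2 = 4.
Cage l is given, which forces r1c3 = 1.
4 is placed in row 1, which forces r1c4 = 5.
Row 1 already has 1, leaving r1c5 = 3.
The 3 cells of cage a must have product 18, leaving r2c2 = 3.
The 3 cells of cage a must have product 18, which forces r2c3 = 2.
Column 4 now contains 5; hence r2c4 = 4.
Column 5 already has 3, so r2c5 = 1.
3 is placed in column 2, so r3c2 = 5.
Cage a needs product 18, leaving r3c3 = 3.
Cage d is a single given cell, so r5c1 = 1.
Cage h is a single given cell, so r5c2 = 2.
2 is placed in row 5, leaving r5c4 = 3.
2 is placed in row 5, so r5c5 = 4.
Row 1 already has 5, which forces r1c1 = 2.
Row 2 now contains 1; hence r2c1 = 5.
Column 1 already has 2, leaving r3c1 = 4.
4 is placed in column 5, which forces r3c5 = 2.
Column 1 now contains 5, which forces r4c1 = 3.
2 is placed in column 2, which forces r4c2 = 1.
Cage b needs sum 10, which forces r4c3 = 4.
1 is placed in row 4, which forces r4c4 = 2.
The two cells of cage e must have sum 7, so r4c5 = 5.
Row 5 now contains 4; hence r5c3 = 5.
2 is placed in row 3; hence r3c4 = 1.
The full grid is 2 4 1 5 3 / 5 3 2 4 1 / 4 5 3 1 2 / 3 1 4 2 5 / 1 2 5 3 4.

2 4 1 5 3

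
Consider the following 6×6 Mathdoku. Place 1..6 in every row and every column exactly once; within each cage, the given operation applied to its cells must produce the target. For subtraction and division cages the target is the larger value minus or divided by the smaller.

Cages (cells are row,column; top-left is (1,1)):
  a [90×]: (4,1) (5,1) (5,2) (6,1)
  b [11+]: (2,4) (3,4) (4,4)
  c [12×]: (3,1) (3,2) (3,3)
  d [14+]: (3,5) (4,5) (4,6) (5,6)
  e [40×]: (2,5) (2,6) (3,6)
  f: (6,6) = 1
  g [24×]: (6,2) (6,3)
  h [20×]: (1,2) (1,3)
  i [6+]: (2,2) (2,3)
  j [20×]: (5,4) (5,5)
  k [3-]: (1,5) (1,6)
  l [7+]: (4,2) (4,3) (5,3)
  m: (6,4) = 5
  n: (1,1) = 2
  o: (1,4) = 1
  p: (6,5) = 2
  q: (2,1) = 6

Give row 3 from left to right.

N is a freebie, leaving (1,1) = 2.
Cage o is a single given cell; hence (1,4) = 1.
Q is a freebie; hence (2,1) = 6.
Cage m is given; hence (6,4) = 5.
Cage p is a single given cell, leaving (6,5) = 2.
Cage f is given, which forces (6,6) = 1.
Cage a needs product 90, which forces (5,2) = 6.
Column 4 already has 5, so (5,4) = 4.
Cage j needs two cells with product 20, leaving (5,5) = 5.
Row 6 now contains 1, so (6,1) = 3.
Column 2 now contains 6, so (6,2) = 4.
Row 6 already has 4, which forces (6,3) = 6.
Column 2 already has 4; hence (1,2) = 5.
The two cells of cage h must have product 20, which forces (1,3) = 4.
Column 5 now contains 5; hence (2,5) = 4.
Cage a has product 90, leaving (4,1) = 5.
5 is placed in row 5, leaving (5,1) = 1.
Cage i needs two cells with sum 6; hence (2,2) = 1.
Cage i's pair has sum 6; hence (2,3) = 5.
Row 2 now contains 5, leaving (2,6) = 2.
1 is placed in column 1, so (3,1) = 4.
Column 2 now contains 1; hence (3,2) = 3.
Row 3 now contains 3, leaving (3,3) = 1.
1 is placed in row 3, so (3,5) = 6.
2 is placed in column 6; hence (3,6) = 5.
Column 2 already has 3, which forces (4,2) = 2.
Column 3 already has 1; hence (4,3) = 3.
Row 4 now contains 3; hence (4,4) = 6.
Row 4 now contains 3, so (4,5) = 1.
Row 4 now contains 3, leaving (4,6) = 4.
3 is placed in column 3, which forces (5,3) = 2.
2 is placed in column 6; hence (5,6) = 3.
Column 5 already has 6, which forces (1,5) = 3.
Column 6 now contains 3, leaving (1,6) = 6.
2 is placed in row 2; hence (2,4) = 3.
Row 3 now contains 6, which forces (3,4) = 2.
Filled in: 2 5 4 1 3 6 / 6 1 5 3 4 2 / 4 3 1 2 6 5 / 5 2 3 6 1 4 / 1 6 2 4 5 3 / 3 4 6 5 2 1.

4 3 1 2 6 5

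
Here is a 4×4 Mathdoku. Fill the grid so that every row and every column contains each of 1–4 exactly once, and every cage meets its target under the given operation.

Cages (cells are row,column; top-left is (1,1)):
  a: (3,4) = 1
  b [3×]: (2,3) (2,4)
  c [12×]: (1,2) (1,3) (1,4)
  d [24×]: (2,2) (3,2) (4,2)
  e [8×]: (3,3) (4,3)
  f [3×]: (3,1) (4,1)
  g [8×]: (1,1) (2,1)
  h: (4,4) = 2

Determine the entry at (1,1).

2

Cage a is given, leaving (3,4) = 1.
Cage h is a single given cell; hence (4,4) = 2.
Cage b's pair has product 3, leaving (2,3) = 1.
1 is placed in column 4, leaving (2,4) = 3.
1 is placed in row 3, so (3,1) = 3.
The two cells of cage e must have product 8, so (3,3) = 2.
The two cells of cage f must have product 3; hence (4,1) = 1.
Row 4 now contains 2, leaving (4,3) = 4.
The 3 cells of cage c must have product 12, which forces (1,2) = 1.
4 is placed in column 3, leaving (1,3) = 3.
3 is placed in column 4, which forces (1,4) = 4.
Cage d has product 24, leaving (2,2) = 2.
Row 3 already has 2; hence (3,2) = 4.
4 is placed in row 4, leaving (4,2) = 3.
4 is placed in row 1; hence (1,1) = 2.
2 is placed in row 2, leaving (2,1) = 4.
The full grid is 2 1 3 4 / 4 2 1 3 / 3 4 2 1 / 1 3 4 2.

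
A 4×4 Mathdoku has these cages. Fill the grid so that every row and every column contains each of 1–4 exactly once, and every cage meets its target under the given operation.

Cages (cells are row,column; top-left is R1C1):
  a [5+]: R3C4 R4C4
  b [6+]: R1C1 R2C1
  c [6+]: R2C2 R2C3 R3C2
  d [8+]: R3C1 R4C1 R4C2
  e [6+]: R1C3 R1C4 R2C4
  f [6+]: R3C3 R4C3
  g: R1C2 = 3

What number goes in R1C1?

Cage g is a single given cell, leaving R1C2 = 3.
The only place for 3 in column 3 is R2C3.
The 3 cells of cage e must have sum 6; hence R1C3 = 1.
The 3 cells of cage e must have sum 6, so R1C4 = 4.
Row 2 already has 3; hence R2C4 = 1.
4 is placed in row 1, which forces R1C1 = 2.
The two cells of cage b must have sum 6; hence R2C1 = 4.
Row 2 already has 1, leaving R2C2 = 2.
Cage c needs sum 6, leaving R3C2 = 1.
Column 2 already has 1, so R4C2 = 4.
4 is placed in row 4, which forces R4C3 = 2.
Row 4 now contains 2, so R4C4 = 3.
Row 3 already has 1, so R3C1 = 3.
Column 3 already has 2, which forces R3C3 = 4.
3 is placed in column 4, so R3C4 = 2.
Row 4 now contains 3, leaving R4C1 = 1.
Completed grid: 2 3 1 4 / 4 2 3 1 / 3 1 4 2 / 1 4 2 3.

2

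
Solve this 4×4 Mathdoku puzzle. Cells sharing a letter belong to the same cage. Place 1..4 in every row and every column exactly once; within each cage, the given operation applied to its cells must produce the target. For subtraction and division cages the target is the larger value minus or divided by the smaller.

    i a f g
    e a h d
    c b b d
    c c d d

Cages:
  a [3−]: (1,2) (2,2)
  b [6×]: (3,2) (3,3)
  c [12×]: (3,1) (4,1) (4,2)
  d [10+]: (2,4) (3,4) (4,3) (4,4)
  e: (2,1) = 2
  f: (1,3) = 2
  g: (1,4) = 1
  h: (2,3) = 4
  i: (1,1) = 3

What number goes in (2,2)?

I is a freebie, which forces (1,1) = 3.
F is a freebie, so (1,3) = 2.
G is a freebie, so (1,4) = 1.
Cage e is given, leaving (2,1) = 2.
Cage h is given, leaving (2,3) = 4.
Row 2 already has 4, so (2,4) = 3.
2 is placed in column 3, so (3,3) = 3.
Column 3 already has 3, which forces (4,3) = 1.
1 is placed in row 1, which forces (1,2) = 4.
Row 2 already has 4, which forces (2,2) = 1.
Cage c needs product 12, which forces (3,1) = 1.
Row 3 now contains 3, which forces (3,2) = 2.
Row 3 now contains 2, leaving (3,4) = 4.
Row 4 now contains 1, which forces (4,1) = 4.
The 3 cells of cage c must have product 12; hence (4,2) = 3.
4 is placed in column 4, leaving (4,4) = 2.
The full grid is 3 4 2 1 / 2 1 4 3 / 1 2 3 4 / 4 3 1 2.

1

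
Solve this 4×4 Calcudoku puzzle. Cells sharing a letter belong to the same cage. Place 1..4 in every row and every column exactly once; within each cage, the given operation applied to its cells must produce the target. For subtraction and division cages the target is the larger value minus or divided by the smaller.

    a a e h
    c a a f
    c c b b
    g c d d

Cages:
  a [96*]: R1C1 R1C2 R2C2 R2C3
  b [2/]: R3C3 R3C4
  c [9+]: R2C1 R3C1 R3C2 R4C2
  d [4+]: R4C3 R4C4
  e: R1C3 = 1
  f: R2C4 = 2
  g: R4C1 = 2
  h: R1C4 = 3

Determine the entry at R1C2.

Cage e is given; hence R1C3 = 1.
H is a freebie, which forces R1C4 = 3.
F is a freebie, leaving R2C4 = 2.
Cage g is a single given cell, leaving R4C1 = 2.
Column 3 now contains 1; hence R4C3 = 3.
Column 4 already has 3, so R4C4 = 1.
2 is placed in column 1, so R1C1 = 4.
The 4 cells of cage a must have product 96, leaving R1C2 = 2.
The 4 cells of cage c must have sum 9; hence R2C1 = 1.
Cage a needs product 96, leaving R2C2 = 3.
Column 3 already has 3, so R2C3 = 4.
Cage c needs sum 9, so R3C1 = 3.
The 4 cells of cage c must have sum 9; hence R3C2 = 1.
Cage b needs two cells with quotient 2, leaving R3C3 = 2.
Column 4 now contains 1, so R3C4 = 4.
Row 4 already has 1, which forces R4C2 = 4.
The full grid is 4 2 1 3 / 1 3 4 2 / 3 1 2 4 / 2 4 3 1.

2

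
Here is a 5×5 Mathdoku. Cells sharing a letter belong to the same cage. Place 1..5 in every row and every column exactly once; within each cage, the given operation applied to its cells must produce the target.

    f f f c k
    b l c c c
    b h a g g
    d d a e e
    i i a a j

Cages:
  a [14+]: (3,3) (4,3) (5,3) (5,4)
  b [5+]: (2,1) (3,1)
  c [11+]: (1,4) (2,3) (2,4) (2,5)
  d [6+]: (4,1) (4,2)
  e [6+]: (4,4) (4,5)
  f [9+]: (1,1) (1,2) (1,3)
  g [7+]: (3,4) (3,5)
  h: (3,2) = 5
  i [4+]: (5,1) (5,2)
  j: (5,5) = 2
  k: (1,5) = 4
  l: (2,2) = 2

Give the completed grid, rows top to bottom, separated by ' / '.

5 3 1 2 4 / 4 2 5 3 1 / 1 5 2 4 3 / 2 4 3 1 5 / 3 1 4 5 2

K is a freebie, so (1,5) = 4.
Cage l is a single given cell, leaving (2,2) = 2.
Cage h is a single given cell, which forces (3,2) = 5.
Cage j is given, so (5,5) = 2.
Cage g needs two cells with sum 7, leaving (3,4) = 4.
2 is placed in column 5, which forces (3,5) = 3.
In row 1, 2 can only go at (1,4), so (1,4) = 2.
Row 2 needs a 4, and only (2,1) is open for it.
Cage b needs two cells with sum 5, so (3,1) = 1.
Row 3 already has 1, which forces (3,3) = 2.
1 is placed in column 1, so (5,1) = 3.
Row 5 already has 3; hence (5,2) = 1.
Row 5 already has 3, so (5,4) = 5.
Column 1 now contains 3, leaving (1,1) = 5.
1 is placed in column 2, so (1,2) = 3.
Cage f has sum 9, leaving (1,3) = 1.
Cage d needs two cells with sum 6, leaving (4,1) = 2.
1 is placed in column 2, so (4,2) = 4.
The 4 cells of cage a must have sum 14, leaving (4,3) = 3.
5 is placed in column 4, leaving (4,4) = 1.
Cage e's pair has sum 6; hence (4,5) = 5.
Row 5 now contains 5, so (5,3) = 4.
3 is placed in column 3, so (2,3) = 5.
Column 4 already has 1; hence (2,4) = 3.
Column 5 already has 5, so (2,5) = 1.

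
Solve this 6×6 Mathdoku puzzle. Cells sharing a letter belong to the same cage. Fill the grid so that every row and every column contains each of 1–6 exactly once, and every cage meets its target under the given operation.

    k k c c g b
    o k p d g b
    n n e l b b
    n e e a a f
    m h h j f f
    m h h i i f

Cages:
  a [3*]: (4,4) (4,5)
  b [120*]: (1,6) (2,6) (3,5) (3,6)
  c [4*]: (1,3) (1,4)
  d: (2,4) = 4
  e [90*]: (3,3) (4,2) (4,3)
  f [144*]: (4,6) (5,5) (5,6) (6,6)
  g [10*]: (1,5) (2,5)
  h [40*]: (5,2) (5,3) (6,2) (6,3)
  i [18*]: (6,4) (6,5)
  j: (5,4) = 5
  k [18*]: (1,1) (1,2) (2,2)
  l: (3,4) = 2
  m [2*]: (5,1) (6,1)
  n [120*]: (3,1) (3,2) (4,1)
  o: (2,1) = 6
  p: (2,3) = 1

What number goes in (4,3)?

Cage o is given, so (2,1) = 6.
Cage p is given, so (2,3) = 1.
Cage d is given, which forces (2,4) = 4.
L is a freebie; hence (3,4) = 2.
Cage j is given, so (5,4) = 5.
1 is placed in column 3, so (1,3) = 4.
Column 4 already has 4, which forces (1,4) = 1.
Row 2 now contains 1, leaving (2,2) = 3.
Cage n has product 120; hence (3,2) = 6.
Column 2 already has 6, which forces (4,2) = 5.
Column 4 now contains 1, so (4,4) = 3.
3 is placed in row 4, which forces (4,5) = 1.
Column 3 now contains 4, so (5,3) = 2.
Column 3 now contains 2, leaving (6,3) = 5.
Column 4 now contains 3, so (6,4) = 6.
Row 6 already has 6, which forces (6,5) = 3.
1 is placed in row 1, so (1,1) = 3.
Column 2 already has 6, so (1,2) = 2.
Row 1 already has 2, which forces (1,5) = 5.
5 is placed in row 1, which forces (1,6) = 6.
Column 5 already has 5, so (2,5) = 2.
Row 2 now contains 2, leaving (2,6) = 5.
Cage n needs product 120, which forces (3,1) = 5.
Column 3 already has 5, so (3,3) = 3.
Column 5 already has 5; hence (3,5) = 4.
Row 3 now contains 4, leaving (3,6) = 1.
Row 4 already has 5, leaving (4,1) = 4.
3 is placed in row 4; hence (4,3) = 6.
Row 4 now contains 4; hence (4,6) = 2.
Row 5 now contains 2, leaving (5,1) = 1.
1 is placed in row 5, which forces (5,2) = 4.
4 is placed in column 5, leaving (5,5) = 6.
4 is placed in row 5, leaving (5,6) = 3.
Cage m needs two cells with product 2; hence (6,1) = 2.
4 is placed in column 2, so (6,2) = 1.
Column 6 already has 2; hence (6,6) = 4.
Filled in: 3 2 4 1 5 6 / 6 3 1 4 2 5 / 5 6 3 2 4 1 / 4 5 6 3 1 2 / 1 4 2 5 6 3 / 2 1 5 6 3 4.

6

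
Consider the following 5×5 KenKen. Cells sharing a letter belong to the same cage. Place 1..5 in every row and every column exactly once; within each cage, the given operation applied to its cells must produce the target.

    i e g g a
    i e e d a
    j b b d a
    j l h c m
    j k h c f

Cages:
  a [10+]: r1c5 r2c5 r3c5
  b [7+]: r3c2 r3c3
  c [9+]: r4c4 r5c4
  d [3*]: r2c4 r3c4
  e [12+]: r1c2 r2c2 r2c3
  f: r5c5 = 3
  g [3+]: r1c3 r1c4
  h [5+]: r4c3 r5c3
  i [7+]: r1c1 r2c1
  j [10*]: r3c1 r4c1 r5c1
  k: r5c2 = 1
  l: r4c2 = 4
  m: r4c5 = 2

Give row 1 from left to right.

Cage l is a single given cell, so r4c2 = 4.
Row 4 now contains 4, which forces r4c4 = 5.
Cage m is a single given cell, so r4c5 = 2.
Cage k is a single given cell, which forces r5c2 = 1.
Column 4 already has 5; hence r5c4 = 4.
Cage f is a single given cell; hence r5c5 = 3.
Row 4 now contains 2; hence r4c1 = 1.
Cage h needs two cells with sum 5, which forces r4c3 = 3.
Row 5 now contains 3, which forces r5c3 = 2.
Column 3 now contains 2, so r1c3 = 1.
Cage g needs two cells with sum 3, which forces r1c4 = 2.
Cage j needs product 10, which forces r3c1 = 2.
2 is placed in row 3, which forces r3c2 = 3.
Row 3 now contains 3, which forces r3c4 = 1.
Row 5 already has 2, so r5c1 = 5.
Column 2 now contains 3, leaving r1c2 = 5.
Row 1 now contains 5, leaving r1c5 = 4.
Cage e needs sum 12, so r2c2 = 2.
Cage e needs sum 12, leaving r2c3 = 5.
Column 4 now contains 1, which forces r2c4 = 3.
Cage a has sum 10, so r2c5 = 1.
Cage b needs two cells with sum 7, so r3c3 = 4.
Column 5 now contains 4, leaving r3c5 = 5.
4 is placed in row 1, leaving r1c1 = 3.
Row 2 now contains 3, leaving r2c1 = 4.
Filled in: 3 5 1 2 4 / 4 2 5 3 1 / 2 3 4 1 5 / 1 4 3 5 2 / 5 1 2 4 3.

3 5 1 2 4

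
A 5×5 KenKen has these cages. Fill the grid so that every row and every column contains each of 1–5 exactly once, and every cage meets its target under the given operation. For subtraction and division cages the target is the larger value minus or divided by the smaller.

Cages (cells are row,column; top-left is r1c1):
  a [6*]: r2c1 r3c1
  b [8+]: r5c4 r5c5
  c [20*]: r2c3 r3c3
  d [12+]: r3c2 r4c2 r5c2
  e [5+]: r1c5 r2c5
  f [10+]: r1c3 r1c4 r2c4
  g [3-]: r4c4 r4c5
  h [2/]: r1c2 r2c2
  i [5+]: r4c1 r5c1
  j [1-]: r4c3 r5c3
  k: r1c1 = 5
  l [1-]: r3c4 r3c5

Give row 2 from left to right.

Cage k is given, so r1c1 = 5.
R5c4 and r5c5 in row 5 are {3, 5}, so r5c2 = 4.
The only place for 1 in column 1 is r5c1.
Cage i's pair has sum 5, so r4c1 = 4.
Row 5 already has 1, leaving r5c3 = 2.
The only place for 1 in row 4 is r4c3.
The only place for 3 in row 4 is r4c2.
3 is placed in column 2, leaving r3c2 = 5.
Row 3 now contains 5, so r3c3 = 4.
Column 3 now contains 4; hence r1c3 = 3.
Column 3 now contains 4, leaving r2c3 = 5.
Row 2 now contains 5; hence r2c4 = 3.
Column 4 already has 3, so r5c4 = 5.
Row 5 now contains 5, leaving r5c5 = 3.
Cage f needs sum 10; hence r1c4 = 4.
Row 1 already has 4, so r1c5 = 1.
Row 2 already has 3, which forces r2c1 = 2.
Row 2 already has 2, leaving r2c2 = 1.
Column 5 already has 1, so r2c5 = 4.
Cage a needs two cells with product 6, leaving r3c1 = 3.
Column 5 already has 1, which forces r3c5 = 2.
Column 4 now contains 5, leaving r4c4 = 2.
Cage g's pair has difference 3, which forces r4c5 = 5.
1 is placed in row 1, so r1c2 = 2.
Row 3 now contains 2; hence r3c4 = 1.
The full grid is 5 2 3 4 1 / 2 1 5 3 4 / 3 5 4 1 2 / 4 3 1 2 5 / 1 4 2 5 3.

2 1 5 3 4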